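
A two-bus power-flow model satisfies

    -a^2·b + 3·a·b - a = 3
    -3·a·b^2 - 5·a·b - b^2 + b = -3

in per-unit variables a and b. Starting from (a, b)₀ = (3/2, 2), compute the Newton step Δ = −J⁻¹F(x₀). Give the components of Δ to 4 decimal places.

At (3/2, 2): F = (0.0000, -32.0000).
Jacobian J = [[-2·a·b + 3·b - 1, -a^2 + 3·a], [-3·b^2 - 5·b, -6·a·b - 5·a - 2·b + 1]].
At the point, J = [[-1.0000, 2.2500], [-22.0000, -28.5000]] (det J = 78.0000).
Solving J·Δ = −F gives Δ = (-0.9231, -0.4103).

(-0.9231, -0.4103)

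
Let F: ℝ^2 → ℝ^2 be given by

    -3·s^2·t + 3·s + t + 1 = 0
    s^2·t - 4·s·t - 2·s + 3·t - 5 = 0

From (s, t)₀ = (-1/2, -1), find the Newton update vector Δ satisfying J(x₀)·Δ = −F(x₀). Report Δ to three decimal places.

(-2.167, 3.000)

At (-1/2, -1): F = (-0.750, -9.250).
Jacobian J = [[-6·s·t + 3, -3·s^2 + 1], [2·s·t - 4·t - 2, s^2 - 4·s + 3]].
At the point, J = [[0.000, 0.250], [3.000, 5.250]] (det J = -0.750).
Solving J·Δ = −F gives Δ = (-2.167, 3.000).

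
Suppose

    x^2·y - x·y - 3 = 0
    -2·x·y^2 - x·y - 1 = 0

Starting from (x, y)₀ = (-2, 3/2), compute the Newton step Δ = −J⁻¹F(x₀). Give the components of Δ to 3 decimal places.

At (-2, 3/2): F = (6.000, 11.000).
Jacobian J = [[2·x·y - y, x^2 - x], [-2·y^2 - y, -4·x·y - x]].
At the point, J = [[-7.500, 6.000], [-6.000, 14.000]] (det J = -69.000).
Solving J·Δ = −F gives Δ = (0.261, -0.674).

(0.261, -0.674)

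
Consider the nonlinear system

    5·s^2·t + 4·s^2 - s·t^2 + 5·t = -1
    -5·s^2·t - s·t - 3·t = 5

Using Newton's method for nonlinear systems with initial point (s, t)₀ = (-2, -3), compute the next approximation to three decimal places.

(-16.333, 38.667)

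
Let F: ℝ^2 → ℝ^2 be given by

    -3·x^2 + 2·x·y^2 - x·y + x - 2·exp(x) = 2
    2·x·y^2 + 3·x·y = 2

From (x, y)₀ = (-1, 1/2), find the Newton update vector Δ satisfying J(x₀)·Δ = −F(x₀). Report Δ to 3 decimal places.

At (-1, 1/2): F = (-6.73576, -4.000).
Jacobian J = [[-6·x + 2·y^2 - y - 2·exp(x) + 1, 4·x·y - x], [2·y^2 + 3·y, 4·x·y + 3·x]].
At the point, J = [[6.26424, -1.000], [2.000, -5.000]] (det J = -29.32121).
Solving J·Δ = −F gives Δ = (1.012, -0.395).

(1.012, -0.395)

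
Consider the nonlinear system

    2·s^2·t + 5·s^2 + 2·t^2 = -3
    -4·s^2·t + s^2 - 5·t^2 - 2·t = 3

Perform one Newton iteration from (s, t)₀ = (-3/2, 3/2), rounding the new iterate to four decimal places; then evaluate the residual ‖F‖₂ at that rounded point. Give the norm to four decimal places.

12.4599

At (-3/2, 3/2): F = (25.5000, -28.5000).
Jacobian J = [[4·s·t + 10·s, 2·s^2 + 4·t], [-8·s·t + 2·s, -4·s^2 - 10·t - 2]].
At the point, J = [[-24.0000, 10.5000], [15.0000, -26.0000]] (det J = 466.5000).
Solving J·Δ = −F gives Δ = (0.7797, -0.6463).
Then the next iterate is (s, t)₁ = (-0.7203, 0.8537).
Re-evaluating at (-0.7203, 0.8537): F = (7.937622, -9.604294), so ‖F‖₂ = 12.4599.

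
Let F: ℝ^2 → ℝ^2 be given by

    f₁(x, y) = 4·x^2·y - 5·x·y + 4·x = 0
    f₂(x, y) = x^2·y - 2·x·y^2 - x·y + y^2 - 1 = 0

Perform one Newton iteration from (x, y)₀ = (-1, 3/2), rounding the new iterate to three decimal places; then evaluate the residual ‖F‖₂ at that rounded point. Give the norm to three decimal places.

3.319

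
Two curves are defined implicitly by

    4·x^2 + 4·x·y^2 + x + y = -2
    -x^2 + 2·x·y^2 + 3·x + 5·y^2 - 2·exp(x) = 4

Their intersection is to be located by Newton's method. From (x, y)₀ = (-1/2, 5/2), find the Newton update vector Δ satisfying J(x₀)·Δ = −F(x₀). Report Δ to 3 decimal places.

(-0.021, -0.886)

At (-1/2, 5/2): F = (-7.500, 18.03694).
Jacobian J = [[8·x + 4·y^2 + 1, 8·x·y + 1], [-2·x + 2·y^2 - 2·exp(x) + 3, 4·x·y + 10·y]].
At the point, J = [[22.000, -9.000], [15.28694, 20.000]] (det J = 577.58245).
Solving J·Δ = −F gives Δ = (-0.021, -0.886).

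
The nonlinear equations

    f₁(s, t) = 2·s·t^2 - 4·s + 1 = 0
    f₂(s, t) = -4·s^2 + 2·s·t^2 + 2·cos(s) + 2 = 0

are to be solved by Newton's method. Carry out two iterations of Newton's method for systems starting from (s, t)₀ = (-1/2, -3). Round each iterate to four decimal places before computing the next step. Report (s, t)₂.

(-0.4723, -1.7732)

At (-1/2, -3): F = (-6.0000, -6.244835).
Jacobian J = [[2·t^2 - 4, 4·s·t], [-8·s + 2·t^2 - 2·sin(s), 4·s·t]].
At the point, J = [[14.0000, 6.0000], [22.958851, 6.0000]] (det J = -53.753106).
Solving J·Δ = −F gives Δ = (0.0273, 0.9362).
Then the next iterate is (s, t)₁ = (-0.4727, -2.0638).
Round to (-0.4727, -2.0638) and repeat: F = (-1.135914, -1.139811), J = [[4.518541, 3.902233], [13.210725, 3.902233]].
Δ = (0.0004, 0.2906), so (s, t)₂ = (-0.4723, -1.7732).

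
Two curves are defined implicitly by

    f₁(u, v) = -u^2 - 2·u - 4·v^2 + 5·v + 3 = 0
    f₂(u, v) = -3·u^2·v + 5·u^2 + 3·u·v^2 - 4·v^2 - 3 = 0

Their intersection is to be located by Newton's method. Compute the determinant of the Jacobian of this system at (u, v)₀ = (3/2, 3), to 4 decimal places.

303.7500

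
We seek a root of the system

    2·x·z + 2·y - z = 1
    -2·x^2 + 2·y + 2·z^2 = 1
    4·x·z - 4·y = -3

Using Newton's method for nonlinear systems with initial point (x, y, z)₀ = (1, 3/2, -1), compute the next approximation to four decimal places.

(0.6346, 0.4615, -0.6538)

At (1, 3/2, -1): F = (1.0000, 2.0000, -7.0000).
Jacobian J = [[2·z, 2, 2·x - 1], [-4·x, 2, 4·z], [4·z, -4, 4·x]].
At the point, J = [[-2.0000, 2.0000, 1.0000], [-4.0000, 2.0000, -4.0000], [-4.0000, -4.0000, 4.0000]] (det J = 104.0000).
Solving J·Δ = −F gives Δ = (-0.3654, -1.0385, 0.3462).
Then the next iterate is (x, y, z)₁ = (0.6346, 0.4615, -0.6538).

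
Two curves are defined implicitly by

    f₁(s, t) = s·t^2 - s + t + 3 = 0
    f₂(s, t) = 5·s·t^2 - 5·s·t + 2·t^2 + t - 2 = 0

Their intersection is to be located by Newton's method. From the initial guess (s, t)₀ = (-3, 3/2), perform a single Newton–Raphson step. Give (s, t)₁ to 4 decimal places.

At (-3, 3/2): F = (0.7500, -7.2500).
Jacobian J = [[t^2 - 1, 2·s·t + 1], [5·t^2 - 5·t, 10·s·t - 5·s + 4·t + 1]].
At the point, J = [[1.2500, -8.0000], [3.7500, -23.0000]] (det J = 1.2500).
Solving J·Δ = −F gives Δ = (60.2000, 9.5000).
Then the next iterate is (s, t)₁ = (57.2000, 11.0000).

(57.2000, 11.0000)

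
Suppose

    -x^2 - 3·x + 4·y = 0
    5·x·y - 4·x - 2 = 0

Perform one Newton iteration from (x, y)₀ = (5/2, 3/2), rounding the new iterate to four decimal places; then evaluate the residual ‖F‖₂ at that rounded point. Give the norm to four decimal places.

At (5/2, 3/2): F = (-7.7500, 6.7500).
Jacobian J = [[-2·x - 3, 4], [5·y - 4, 5·x]].
At the point, J = [[-8.0000, 4.0000], [3.5000, 12.5000]] (det J = -114.0000).
Solving J·Δ = −F gives Δ = (-1.0866, -0.2357).
Then the next iterate is (x, y)₁ = (1.4134, 1.2643).
Re-evaluating at (1.4134, 1.2643): F = (-1.180700, 1.281208), so ‖F‖₂ = 1.7423.

1.7423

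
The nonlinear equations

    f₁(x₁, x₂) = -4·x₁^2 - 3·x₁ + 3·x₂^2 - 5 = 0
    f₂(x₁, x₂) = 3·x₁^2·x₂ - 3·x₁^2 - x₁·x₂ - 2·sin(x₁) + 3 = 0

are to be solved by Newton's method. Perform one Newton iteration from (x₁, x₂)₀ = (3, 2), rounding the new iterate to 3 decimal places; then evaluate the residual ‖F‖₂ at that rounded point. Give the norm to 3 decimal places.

9.681

At (3, 2): F = (-38.000, 23.71776).
Jacobian J = [[-8·x₁ - 3, 6·x₂], [6·x₁·x₂ - 6·x₁ - x₂ - 2·cos(x₁), 3·x₁^2 - x₁]].
At the point, J = [[-27.000, 12.000], [17.97998, 24.000]] (det J = -863.75982).
Solving J·Δ = −F gives Δ = (-1.385, 0.050).
Then the next iterate is (x₁, x₂)₁ = (1.615, 2.050).
Re-evaluating at (1.615, 2.050): F = (-7.67040, 5.90711), so ‖F‖₂ = 9.681.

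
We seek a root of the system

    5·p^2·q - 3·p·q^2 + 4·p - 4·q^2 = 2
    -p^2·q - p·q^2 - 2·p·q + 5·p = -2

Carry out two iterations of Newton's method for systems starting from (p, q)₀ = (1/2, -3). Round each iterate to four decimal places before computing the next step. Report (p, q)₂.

(0.7339, -0.5959)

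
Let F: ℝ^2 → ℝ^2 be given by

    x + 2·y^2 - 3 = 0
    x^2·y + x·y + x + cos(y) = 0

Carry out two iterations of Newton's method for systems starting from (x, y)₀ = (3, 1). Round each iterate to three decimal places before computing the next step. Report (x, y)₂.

(0.053, 1.242)

At (3, 1): F = (2.000, 15.54030).
Jacobian J = [[1, 4·y], [2·x·y + y + 1, x^2 + x - sin(y)]].
At the point, J = [[1.000, 4.000], [8.000, 11.15853]] (det J = -20.84147).
Solving J·Δ = −F gives Δ = (-1.912, -0.022).
Then the next iterate is (x, y)₁ = (1.088, 0.978).
Round to (1.088, 0.978) and repeat: F = (0.00097, 3.86845), J = [[1.000, 3.912], [4.10613, 1.44236]].
Δ = (-1.035, 0.264), so (x, y)₂ = (0.053, 1.242).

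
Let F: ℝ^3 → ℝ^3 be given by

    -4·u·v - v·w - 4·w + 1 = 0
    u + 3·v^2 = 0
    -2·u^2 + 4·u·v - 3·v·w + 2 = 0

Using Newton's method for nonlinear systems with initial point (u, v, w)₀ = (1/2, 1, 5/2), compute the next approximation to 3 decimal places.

(-0.678, 0.613, 1.091)

At (1/2, 1, 5/2): F = (-13.500, 3.500, -4.000).
Jacobian J = [[-4·v, -4·u - w, -v - 4], [1, 6·v, 0], [-4·u + 4·v, 4·u - 3·w, -3·v]].
At the point, J = [[-4.000, -4.500, -5.000], [1.000, 6.000, 0.000], [2.000, -5.500, -3.000]] (det J = 146.000).
Solving J·Δ = −F gives Δ = (-1.178, -0.387, -1.409).
Then the next iterate is (u, v, w)₁ = (-0.678, 0.613, 1.091).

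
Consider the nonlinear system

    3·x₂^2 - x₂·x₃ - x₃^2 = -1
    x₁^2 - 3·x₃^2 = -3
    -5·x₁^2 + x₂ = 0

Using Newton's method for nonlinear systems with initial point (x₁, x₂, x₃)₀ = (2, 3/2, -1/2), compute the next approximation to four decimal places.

(1.0295, 0.5900, -1.2893)

At (2, 3/2, -1/2): F = (8.2500, 6.2500, -18.5000).
Jacobian J = [[0, 6·x₂ - x₃, -x₂ - 2·x₃], [2·x₁, 0, -6·x₃], [-10·x₁, 1, 0]].
At the point, J = [[0.0000, 9.5000, -0.5000], [4.0000, 0.0000, 3.0000], [-20.0000, 1.0000, 0.0000]] (det J = -572.0000).
Solving J·Δ = −F gives Δ = (-0.9705, -0.9100, -0.7893).
Then the next iterate is (x₁, x₂, x₃)₁ = (1.0295, 0.5900, -1.2893).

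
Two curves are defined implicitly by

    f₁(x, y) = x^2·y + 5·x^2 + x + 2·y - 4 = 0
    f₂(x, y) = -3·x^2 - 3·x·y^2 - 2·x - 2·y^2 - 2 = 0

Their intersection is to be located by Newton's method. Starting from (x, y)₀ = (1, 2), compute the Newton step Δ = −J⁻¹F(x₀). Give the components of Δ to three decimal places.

(-0.329, -1.021)

At (1, 2): F = (8.000, -27.000).
Jacobian J = [[2·x·y + 10·x + 1, x^2 + 2], [-6·x - 3·y^2 - 2, -6·x·y - 4·y]].
At the point, J = [[15.000, 3.000], [-20.000, -20.000]] (det J = -240.000).
Solving J·Δ = −F gives Δ = (-0.329, -1.021).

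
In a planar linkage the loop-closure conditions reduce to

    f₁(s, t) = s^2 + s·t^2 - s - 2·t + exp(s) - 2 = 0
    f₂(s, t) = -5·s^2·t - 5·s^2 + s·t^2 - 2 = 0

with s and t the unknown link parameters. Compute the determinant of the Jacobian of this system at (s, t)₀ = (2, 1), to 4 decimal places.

-104.2249

J = [[2·s + t^2 + exp(s) - 1, 2·s·t - 2], [-10·s·t - 10·s + t^2, -5·s^2 + 2·s·t]].
At the point, J = [[11.389056, 2.0000], [-39.0000, -16.0000]].
det J = -104.2249.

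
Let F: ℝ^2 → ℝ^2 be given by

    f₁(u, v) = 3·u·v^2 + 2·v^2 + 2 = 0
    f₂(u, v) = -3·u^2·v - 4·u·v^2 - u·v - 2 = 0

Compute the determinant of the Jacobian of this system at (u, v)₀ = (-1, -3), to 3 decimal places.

-396.000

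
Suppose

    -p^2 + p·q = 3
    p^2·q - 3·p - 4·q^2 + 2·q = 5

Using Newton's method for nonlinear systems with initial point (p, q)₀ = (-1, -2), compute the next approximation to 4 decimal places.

At (-1, -2): F = (-2.0000, -24.0000).
Jacobian J = [[-2·p + q, p], [2·p·q - 3, p^2 - 8·q + 2]].
At the point, J = [[0.0000, -1.0000], [1.0000, 19.0000]] (det J = 1.0000).
Solving J·Δ = −F gives Δ = (62.0000, -2.0000).
Then the next iterate is (p, q)₁ = (61.0000, -4.0000).

(61.0000, -4.0000)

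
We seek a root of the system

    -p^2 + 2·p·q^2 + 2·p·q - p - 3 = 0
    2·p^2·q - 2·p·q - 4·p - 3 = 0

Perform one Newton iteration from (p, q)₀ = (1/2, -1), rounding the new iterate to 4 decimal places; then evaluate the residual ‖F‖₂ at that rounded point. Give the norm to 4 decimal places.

8.5960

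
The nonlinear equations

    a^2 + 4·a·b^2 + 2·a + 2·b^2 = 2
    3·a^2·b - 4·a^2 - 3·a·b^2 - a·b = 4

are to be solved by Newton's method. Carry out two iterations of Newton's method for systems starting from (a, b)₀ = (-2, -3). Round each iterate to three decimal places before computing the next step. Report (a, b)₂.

(-0.545, -1.909)

At (-2, -3): F = (-56.000, -8.000).
Jacobian J = [[2·a + 4·b^2 + 2, 8·a·b + 4·b], [6·a·b - 8·a - 3·b^2 - b, 3·a^2 - 6·a·b - a]].
At the point, J = [[34.000, 36.000], [28.000, -22.000]] (det J = -1756.000).
Solving J·Δ = −F gives Δ = (0.866, 0.738).
Then the next iterate is (a, b)₁ = (-1.134, -2.262).
Round to (-1.134, -2.262) and repeat: F = (-15.95785, -3.02861), J = [[20.19858, 11.47286], [11.37472, -10.39878]].
Δ = (0.589, 0.353), so (a, b)₂ = (-0.545, -1.909).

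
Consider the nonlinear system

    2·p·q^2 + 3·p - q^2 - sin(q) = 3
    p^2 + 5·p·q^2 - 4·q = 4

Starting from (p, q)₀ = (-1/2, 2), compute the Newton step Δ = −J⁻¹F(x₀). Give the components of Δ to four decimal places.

(2.2996, 1.5673)

At (-1/2, 2): F = (-13.409297, -21.7500).
Jacobian J = [[2·q^2 + 3, 4·p·q - 2·q - cos(q)], [2·p + 5·q^2, 10·p·q - 4]].
At the point, J = [[11.0000, -7.583853], [19.0000, -14.0000]] (det J = -9.906790).
Solving J·Δ = −F gives Δ = (2.2996, 1.5673).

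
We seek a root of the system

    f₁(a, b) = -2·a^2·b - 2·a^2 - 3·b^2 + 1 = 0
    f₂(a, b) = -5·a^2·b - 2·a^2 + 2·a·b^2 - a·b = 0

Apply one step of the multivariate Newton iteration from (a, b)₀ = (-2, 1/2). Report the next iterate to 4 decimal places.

At (-2, 1/2): F = (-11.7500, -18.0000).
Jacobian J = [[-4·a·b - 4·a, -2·a^2 - 6·b], [-10·a·b - 4·a + 2·b^2 - b, -5·a^2 + 4·a·b - a]].
At the point, J = [[12.0000, -11.0000], [18.0000, -22.0000]] (det J = -66.0000).
Solving J·Δ = −F gives Δ = (0.9167, -0.0682).
Then the next iterate is (a, b)₁ = (-1.0833, 0.4318).

(-1.0833, 0.4318)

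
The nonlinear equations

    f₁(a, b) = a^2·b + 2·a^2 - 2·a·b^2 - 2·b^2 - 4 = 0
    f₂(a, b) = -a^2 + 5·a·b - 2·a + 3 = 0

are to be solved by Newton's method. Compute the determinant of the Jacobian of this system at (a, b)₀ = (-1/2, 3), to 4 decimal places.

138.0000

J = [[2·a·b + 4·a - 2·b^2, a^2 - 4·a·b - 4·b], [-2·a + 5·b - 2, 5·a]].
At the point, J = [[-23.0000, -5.7500], [14.0000, -2.5000]].
det J = 138.0000.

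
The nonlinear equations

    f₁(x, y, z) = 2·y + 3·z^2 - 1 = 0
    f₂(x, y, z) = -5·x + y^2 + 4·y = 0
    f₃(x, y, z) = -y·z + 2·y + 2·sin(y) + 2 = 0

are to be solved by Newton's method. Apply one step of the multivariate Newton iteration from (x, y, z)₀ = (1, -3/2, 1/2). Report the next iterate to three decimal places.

(-0.557, -0.533, 0.939)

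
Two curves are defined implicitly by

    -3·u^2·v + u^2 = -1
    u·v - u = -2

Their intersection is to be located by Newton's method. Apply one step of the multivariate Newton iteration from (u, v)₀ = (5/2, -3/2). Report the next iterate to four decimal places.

At (5/2, -3/2): F = (35.3750, -4.2500).
Jacobian J = [[-6·u·v + 2·u, -3·u^2], [v - 1, u]].
At the point, J = [[27.5000, -18.7500], [-2.5000, 2.5000]] (det J = 21.8750).
Solving J·Δ = −F gives Δ = (-0.4000, 1.3000).
Then the next iterate is (u, v)₁ = (2.1000, -0.2000).

(2.1000, -0.2000)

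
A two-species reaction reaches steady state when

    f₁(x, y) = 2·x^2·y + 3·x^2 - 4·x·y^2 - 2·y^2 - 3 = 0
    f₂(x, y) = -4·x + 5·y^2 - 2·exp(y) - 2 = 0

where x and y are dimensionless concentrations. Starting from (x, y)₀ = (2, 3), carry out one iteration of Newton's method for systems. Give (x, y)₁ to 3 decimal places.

(3.494, 1.904)

At (2, 3): F = (-57.000, -5.17107).
Jacobian J = [[4·x·y + 6·x - 4·y^2, 2·x^2 - 8·x·y - 4·y], [-4, 10·y - 2·exp(y)]].
At the point, J = [[0.000, -52.000], [-4.000, -10.17107]] (det J = -208.000).
Solving J·Δ = −F gives Δ = (1.494, -1.096).
Then the next iterate is (x, y)₁ = (3.494, 1.904).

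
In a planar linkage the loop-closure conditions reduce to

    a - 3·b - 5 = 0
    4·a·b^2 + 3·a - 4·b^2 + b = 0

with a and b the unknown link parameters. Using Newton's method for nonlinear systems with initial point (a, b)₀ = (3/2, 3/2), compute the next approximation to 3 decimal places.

(2.070, -0.977)

At (3/2, 3/2): F = (-8.000, 10.500).
Jacobian J = [[1, -3], [4·b^2 + 3, 8·a·b - 8·b + 1]].
At the point, J = [[1.000, -3.000], [12.000, 7.000]] (det J = 43.000).
Solving J·Δ = −F gives Δ = (0.570, -2.477).
Then the next iterate is (a, b)₁ = (2.070, -0.977).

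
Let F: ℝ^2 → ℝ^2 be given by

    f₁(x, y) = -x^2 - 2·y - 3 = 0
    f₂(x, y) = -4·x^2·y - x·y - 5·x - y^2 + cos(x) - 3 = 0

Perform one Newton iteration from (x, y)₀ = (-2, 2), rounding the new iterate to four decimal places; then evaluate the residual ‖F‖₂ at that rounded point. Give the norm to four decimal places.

At (-2, 2): F = (-11.0000, -25.416147).
Jacobian J = [[-2·x, -2], [-8·x·y - y - sin(x) - 5, -4·x^2 - x - 2·y]].
At the point, J = [[4.0000, -2.0000], [25.909297, -18.0000]] (det J = -20.181405).
Solving J·Δ = −F gives Δ = (7.2922, 9.0845).
Then the next iterate is (x, y)₁ = (5.2922, 11.0845).
Re-evaluating at (5.2922, 11.0845): F = (-53.176381, -1452.231917), so ‖F‖₂ = 1453.2052.

1453.2052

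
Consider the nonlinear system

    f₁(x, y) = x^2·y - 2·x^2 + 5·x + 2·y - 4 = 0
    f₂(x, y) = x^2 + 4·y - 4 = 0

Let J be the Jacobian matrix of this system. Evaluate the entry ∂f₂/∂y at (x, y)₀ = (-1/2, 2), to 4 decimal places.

∂f₂/∂y = 4.
At (-1/2, 2) this is 4.0000.

4.0000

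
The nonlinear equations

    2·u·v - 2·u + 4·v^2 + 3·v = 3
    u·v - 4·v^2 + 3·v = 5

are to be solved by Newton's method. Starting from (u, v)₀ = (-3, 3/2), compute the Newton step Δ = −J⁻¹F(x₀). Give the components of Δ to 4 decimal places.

(1.4118, -0.9902)

At (-3, 3/2): F = (7.5000, -14.0000).
Jacobian J = [[2·v - 2, 2·u + 8·v + 3], [v, u - 8·v + 3]].
At the point, J = [[1.0000, 9.0000], [1.5000, -12.0000]] (det J = -25.5000).
Solving J·Δ = −F gives Δ = (1.4118, -0.9902).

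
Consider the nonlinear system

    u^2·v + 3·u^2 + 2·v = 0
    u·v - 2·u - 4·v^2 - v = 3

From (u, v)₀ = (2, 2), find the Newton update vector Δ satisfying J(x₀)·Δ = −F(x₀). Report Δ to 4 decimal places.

(-0.7800, -1.4000)

At (2, 2): F = (24.0000, -21.0000).
Jacobian J = [[2·u·v + 6·u, u^2 + 2], [v - 2, u - 8·v - 1]].
At the point, J = [[20.0000, 6.0000], [0.0000, -15.0000]] (det J = -300.0000).
Solving J·Δ = −F gives Δ = (-0.7800, -1.4000).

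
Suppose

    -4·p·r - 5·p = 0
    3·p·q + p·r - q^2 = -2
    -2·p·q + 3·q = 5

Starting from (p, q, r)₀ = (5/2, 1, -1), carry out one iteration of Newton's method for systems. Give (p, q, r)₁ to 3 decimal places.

(-1.200, 1.200, -0.880)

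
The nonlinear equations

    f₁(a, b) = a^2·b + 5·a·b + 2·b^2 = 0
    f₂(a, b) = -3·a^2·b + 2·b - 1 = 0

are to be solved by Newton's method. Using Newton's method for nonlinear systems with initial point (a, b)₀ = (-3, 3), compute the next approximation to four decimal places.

(-1.1687, 3.9157)

At (-3, 3): F = (0.0000, -76.0000).
Jacobian J = [[2·a·b + 5·b, a^2 + 5·a + 4·b], [-6·a·b, -3·a^2 + 2]].
At the point, J = [[-3.0000, 6.0000], [54.0000, -25.0000]] (det J = -249.0000).
Solving J·Δ = −F gives Δ = (1.8313, 0.9157).
Then the next iterate is (a, b)₁ = (-1.1687, 3.9157).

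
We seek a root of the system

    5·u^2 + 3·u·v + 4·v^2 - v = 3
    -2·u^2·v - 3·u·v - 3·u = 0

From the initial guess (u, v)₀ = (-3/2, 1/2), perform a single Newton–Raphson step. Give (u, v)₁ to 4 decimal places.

At (-3/2, 1/2): F = (6.5000, 4.5000).
Jacobian J = [[10·u + 3·v, 3·u + 8·v - 1], [-4·u·v - 3·v - 3, -2·u^2 - 3·u]].
At the point, J = [[-13.5000, -1.5000], [-1.5000, 0.0000]] (det J = -2.2500).
Solving J·Δ = −F gives Δ = (3.0000, -22.6667).
Then the next iterate is (u, v)₁ = (1.5000, -22.1667).

(1.5000, -22.1667)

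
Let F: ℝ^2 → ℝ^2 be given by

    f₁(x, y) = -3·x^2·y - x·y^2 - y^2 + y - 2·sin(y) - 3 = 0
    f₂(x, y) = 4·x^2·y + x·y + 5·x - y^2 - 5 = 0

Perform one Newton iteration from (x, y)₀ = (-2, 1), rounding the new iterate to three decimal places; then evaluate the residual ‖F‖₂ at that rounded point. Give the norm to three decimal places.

At (-2, 1): F = (-14.68294, -2.000).
Jacobian J = [[-6·x·y - y^2, -3·x^2 - 2·x·y - 2·y - 2·cos(y) + 1], [8·x·y + y + 5, 4·x^2 + x - 2·y]].
At the point, J = [[11.000, -10.08060], [-10.000, 12.000]] (det J = 31.19395).
Solving J·Δ = −F gives Δ = (6.295, 5.412).
Then the next iterate is (x, y)₁ = (4.295, 6.412).
Re-evaluating at (4.295, 6.412): F = (-569.38916, 476.03009), so ‖F‖₂ = 742.165.

742.165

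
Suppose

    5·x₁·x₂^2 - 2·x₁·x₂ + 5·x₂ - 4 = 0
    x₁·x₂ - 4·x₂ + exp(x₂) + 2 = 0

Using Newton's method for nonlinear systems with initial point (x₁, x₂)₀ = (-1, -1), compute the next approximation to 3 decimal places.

At (-1, -1): F = (-16.000, 7.36788).
Jacobian J = [[5·x₂^2 - 2·x₂, 10·x₁·x₂ - 2·x₁ + 5], [x₂, x₁ + exp(x₂) - 4]].
At the point, J = [[7.000, 17.000], [-1.000, -4.63212]] (det J = -15.42484).
Solving J·Δ = −F gives Δ = (-3.315, 2.306).
Then the next iterate is (x₁, x₂)₁ = (-4.315, 1.306).

(-4.315, 1.306)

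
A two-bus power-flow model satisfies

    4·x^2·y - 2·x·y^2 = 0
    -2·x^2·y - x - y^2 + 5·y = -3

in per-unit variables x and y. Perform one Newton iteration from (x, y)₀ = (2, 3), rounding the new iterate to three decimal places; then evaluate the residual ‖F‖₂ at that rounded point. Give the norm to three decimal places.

At (2, 3): F = (12.000, -17.000).
Jacobian J = [[8·x·y - 2·y^2, 4·x^2 - 4·x·y], [-4·x·y - 1, -2·x^2 - 2·y + 5]].
At the point, J = [[30.000, -8.000], [-25.000, -9.000]] (det J = -470.000).
Solving J·Δ = −F gives Δ = (-0.519, -0.447).
Then the next iterate is (x, y)₁ = (1.481, 2.553).
Re-evaluating at (1.481, 2.553): F = (3.09285, -3.43311), so ‖F‖₂ = 4.621.

4.621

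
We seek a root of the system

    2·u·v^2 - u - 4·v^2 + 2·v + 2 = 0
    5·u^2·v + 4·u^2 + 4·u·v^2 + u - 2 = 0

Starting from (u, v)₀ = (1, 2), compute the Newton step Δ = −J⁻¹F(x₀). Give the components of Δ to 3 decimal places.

At (1, 2): F = (-3.000, 29.000).
Jacobian J = [[2·v^2 - 1, 4·u·v - 8·v + 2], [10·u·v + 8·u + 4·v^2 + 1, 5·u^2 + 8·u·v]].
At the point, J = [[7.000, -6.000], [45.000, 21.000]] (det J = 417.000).
Solving J·Δ = −F gives Δ = (-0.266, -0.811).

(-0.266, -0.811)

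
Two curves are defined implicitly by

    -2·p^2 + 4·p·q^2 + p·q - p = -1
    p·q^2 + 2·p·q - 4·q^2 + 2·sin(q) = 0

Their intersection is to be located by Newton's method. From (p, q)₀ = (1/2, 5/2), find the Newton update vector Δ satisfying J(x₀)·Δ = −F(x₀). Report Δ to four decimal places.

At (1/2, 5/2): F = (13.7500, -18.178056).
Jacobian J = [[-4·p + 4·q^2 + q - 1, 8·p·q + p], [q^2 + 2·q, 2·p·q + 2·p - 8·q + 2·cos(q)]].
At the point, J = [[24.5000, 10.5000], [11.2500, -18.102287]] (det J = -561.631037).
Solving J·Δ = −F gives Δ = (-0.1033, -1.0684).

(-0.1033, -1.0684)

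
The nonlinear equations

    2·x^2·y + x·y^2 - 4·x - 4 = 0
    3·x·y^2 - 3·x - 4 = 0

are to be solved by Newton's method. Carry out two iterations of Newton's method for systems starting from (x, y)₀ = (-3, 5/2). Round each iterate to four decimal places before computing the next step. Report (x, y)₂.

(-1.1638, 1.1826)

At (-3, 5/2): F = (34.2500, -51.2500).
Jacobian J = [[4·x·y + y^2 - 4, 2·x^2 + 2·x·y], [3·y^2 - 3, 6·x·y]].
At the point, J = [[-27.7500, 3.0000], [15.7500, -45.0000]] (det J = 1201.5000).
Solving J·Δ = −F gives Δ = (1.1548, -0.7347).
Then the next iterate is (x, y)₁ = (-1.8452, 1.7653).
Round to (-1.8452, 1.7653) and repeat: F = (9.651489, -15.714902), J = [[-13.913042, 0.294863], [6.348852, -19.543989]].
Δ = (0.6814, -0.5827), so (x, y)₂ = (-1.1638, 1.1826).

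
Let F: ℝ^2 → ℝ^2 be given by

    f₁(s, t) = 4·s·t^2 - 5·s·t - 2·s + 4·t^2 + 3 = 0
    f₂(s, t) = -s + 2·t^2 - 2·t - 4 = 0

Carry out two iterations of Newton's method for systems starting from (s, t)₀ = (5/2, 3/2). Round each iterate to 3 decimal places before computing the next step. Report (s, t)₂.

At (5/2, 3/2): F = (10.750, -5.000).
Jacobian J = [[4·t^2 - 5·t - 2, 8·s·t - 5·s + 8·t], [-1, 4·t - 2]].
At the point, J = [[-0.500, 29.500], [-1.000, 4.000]] (det J = 27.500).
Solving J·Δ = −F gives Δ = (-6.927, -0.482).
Then the next iterate is (s, t)₁ = (-4.427, 1.018).
Round to (-4.427, 1.018) and repeat: F = (20.18150, 0.46365), J = [[-2.94470, -5.77449], [-1.000, 2.072]].
Δ = (3.747, 1.584), so (s, t)₂ = (-0.680, 2.602).

(-0.680, 2.602)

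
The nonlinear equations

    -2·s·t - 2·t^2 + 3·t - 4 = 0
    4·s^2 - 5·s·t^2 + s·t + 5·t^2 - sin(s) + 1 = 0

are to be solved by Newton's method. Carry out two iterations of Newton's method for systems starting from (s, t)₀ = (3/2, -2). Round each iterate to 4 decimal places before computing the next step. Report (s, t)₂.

(-52.5876, 51.6263)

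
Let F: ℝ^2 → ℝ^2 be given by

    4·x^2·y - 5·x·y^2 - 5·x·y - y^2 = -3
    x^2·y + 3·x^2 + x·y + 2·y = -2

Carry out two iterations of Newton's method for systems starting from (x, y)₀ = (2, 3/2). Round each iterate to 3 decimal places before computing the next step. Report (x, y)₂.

At (2, 3/2): F = (-12.750, 26.000).
Jacobian J = [[8·x·y - 5·y^2 - 5·y, 4·x^2 - 10·x·y - 5·x - 2·y], [2·x·y + 6·x + y, x^2 + x + 2]].
At the point, J = [[5.250, -27.000], [19.500, 8.000]] (det J = 568.500).
Solving J·Δ = −F gives Δ = (-1.055, -0.677).
Then the next iterate is (x, y)₁ = (0.945, 0.823).
Round to (0.945, 0.823) and repeat: F = (-1.82655, 7.83777), J = [[-1.27977, -10.57625], [8.04847, 3.83803]].
Δ = (-0.946, -0.058), so (x, y)₂ = (-0.001, 0.765).

(-0.001, 0.765)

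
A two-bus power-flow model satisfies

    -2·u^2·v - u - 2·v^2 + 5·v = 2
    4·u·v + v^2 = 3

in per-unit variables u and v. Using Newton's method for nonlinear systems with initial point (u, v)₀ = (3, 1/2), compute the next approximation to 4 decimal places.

(1.2418, 0.5205)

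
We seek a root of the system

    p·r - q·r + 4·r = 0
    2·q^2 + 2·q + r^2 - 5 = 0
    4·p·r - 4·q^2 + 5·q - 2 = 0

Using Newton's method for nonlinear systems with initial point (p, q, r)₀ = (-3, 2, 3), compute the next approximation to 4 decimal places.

At (-3, 2, 3): F = (-3.0000, 16.0000, -44.0000).
Jacobian J = [[r, -r, p - q + 4], [0, 4·q + 2, 2·r], [4·r, -8·q + 5, 4·p]].
At the point, J = [[3.0000, -3.0000, -1.0000], [0.0000, 10.0000, 6.0000], [12.0000, -11.0000, -12.0000]] (det J = -258.0000).
Solving J·Δ = −F gives Δ = (0.4419, 0.7442, -3.9070).
Then the next iterate is (p, q, r)₁ = (-2.5581, 2.7442, -0.9070).

(-2.5581, 2.7442, -0.9070)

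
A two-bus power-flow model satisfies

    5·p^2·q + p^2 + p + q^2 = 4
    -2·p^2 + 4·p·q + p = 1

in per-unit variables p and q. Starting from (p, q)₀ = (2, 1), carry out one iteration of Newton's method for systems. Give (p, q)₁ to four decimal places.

(1.3910, 0.6466)

At (2, 1): F = (23.0000, 1.0000).
Jacobian J = [[10·p·q + 2·p + 1, 5·p^2 + 2·q], [-4·p + 4·q + 1, 4·p]].
At the point, J = [[25.0000, 22.0000], [-3.0000, 8.0000]] (det J = 266.0000).
Solving J·Δ = −F gives Δ = (-0.6090, -0.3534).
Then the next iterate is (p, q)₁ = (1.3910, 0.6466).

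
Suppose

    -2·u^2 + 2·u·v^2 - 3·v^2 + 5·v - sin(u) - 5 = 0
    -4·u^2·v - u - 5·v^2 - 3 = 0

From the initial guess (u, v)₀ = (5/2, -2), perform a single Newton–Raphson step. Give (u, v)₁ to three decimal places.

At (5/2, -2): F = (-20.09847, 24.500).
Jacobian J = [[-4·u + 2·v^2 - cos(u), 4·u·v - 6·v + 5], [-8·u·v - 1, -4·u^2 - 10·v]].
At the point, J = [[-1.19886, -3.000], [39.000, -5.000]] (det J = 122.99428).
Solving J·Δ = −F gives Δ = (-1.415, -6.134).
Then the next iterate is (u, v)₁ = (1.085, -8.134).

(1.085, -8.134)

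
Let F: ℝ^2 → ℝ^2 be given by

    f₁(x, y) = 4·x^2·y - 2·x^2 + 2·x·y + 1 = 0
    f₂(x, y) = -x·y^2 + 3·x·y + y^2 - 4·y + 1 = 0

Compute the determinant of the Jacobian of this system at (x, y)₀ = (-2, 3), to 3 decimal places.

-272.000

J = [[8·x·y - 4·x + 2·y, 4·x^2 + 2·x], [-y^2 + 3·y, -2·x·y + 3·x + 2·y - 4]].
At the point, J = [[-34.000, 12.000], [0.000, 8.000]].
det J = -272.000.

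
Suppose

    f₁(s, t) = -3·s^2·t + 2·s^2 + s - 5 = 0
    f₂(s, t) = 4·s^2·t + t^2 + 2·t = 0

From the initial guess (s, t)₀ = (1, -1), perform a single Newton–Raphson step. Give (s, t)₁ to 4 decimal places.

At (1, -1): F = (1.0000, -5.0000).
Jacobian J = [[-6·s·t + 4·s + 1, -3·s^2], [8·s·t, 4·s^2 + 2·t + 2]].
At the point, J = [[11.0000, -3.0000], [-8.0000, 4.0000]] (det J = 20.0000).
Solving J·Δ = −F gives Δ = (0.5500, 2.3500).
Then the next iterate is (s, t)₁ = (1.5500, 1.3500).

(1.5500, 1.3500)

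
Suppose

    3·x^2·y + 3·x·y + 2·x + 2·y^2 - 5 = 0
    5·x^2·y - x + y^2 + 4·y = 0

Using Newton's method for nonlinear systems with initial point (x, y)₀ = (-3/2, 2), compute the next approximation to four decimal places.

(0.7545, 3.7605)

At (-3/2, 2): F = (4.5000, 36.0000).
Jacobian J = [[6·x·y + 3·y + 2, 3·x^2 + 3·x + 4·y], [10·x·y - 1, 5·x^2 + 2·y + 4]].
At the point, J = [[-10.0000, 10.2500], [-31.0000, 19.2500]] (det J = 125.2500).
Solving J·Δ = −F gives Δ = (2.2545, 1.7605).
Then the next iterate is (x, y)₁ = (0.7545, 3.7605).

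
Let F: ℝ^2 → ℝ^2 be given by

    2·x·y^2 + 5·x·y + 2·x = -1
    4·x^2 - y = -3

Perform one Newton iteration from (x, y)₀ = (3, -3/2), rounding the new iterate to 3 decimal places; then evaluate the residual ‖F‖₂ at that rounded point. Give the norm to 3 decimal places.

11.447

At (3, -3/2): F = (-2.000, 40.500).
Jacobian J = [[2·y^2 + 5·y + 2, 4·x·y + 5·x], [8·x, -1]].
At the point, J = [[-1.000, -3.000], [24.000, -1.000]] (det J = 73.000).
Solving J·Δ = −F gives Δ = (-1.692, -0.103).
Then the next iterate is (x, y)₁ = (1.308, -1.603).
Re-evaluating at (1.308, -1.603): F = (-0.14552, 11.44646), so ‖F‖₂ = 11.447.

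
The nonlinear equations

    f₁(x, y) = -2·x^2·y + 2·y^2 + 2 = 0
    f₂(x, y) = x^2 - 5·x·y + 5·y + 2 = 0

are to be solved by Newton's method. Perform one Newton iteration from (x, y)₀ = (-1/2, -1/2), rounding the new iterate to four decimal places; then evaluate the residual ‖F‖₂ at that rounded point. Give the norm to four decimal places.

56.2953

At (-1/2, -1/2): F = (2.7500, -1.5000).
Jacobian J = [[-4·x·y, -2·x^2 + 4·y], [2·x - 5·y, -5·x + 5]].
At the point, J = [[-1.0000, -2.5000], [1.5000, 7.5000]] (det J = -3.7500).
Solving J·Δ = −F gives Δ = (4.5000, -0.7000).
Then the next iterate is (x, y)₁ = (4.0000, -1.2000).
Re-evaluating at (4.0000, -1.2000): F = (43.2800, 36.0000), so ‖F‖₂ = 56.2953.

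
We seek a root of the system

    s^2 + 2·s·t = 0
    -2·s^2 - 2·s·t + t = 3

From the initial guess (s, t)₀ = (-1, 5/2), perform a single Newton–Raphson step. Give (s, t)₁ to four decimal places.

(0.0000, 2.0000)

At (-1, 5/2): F = (-4.0000, 2.5000).
Jacobian J = [[2·s + 2·t, 2·s], [-4·s - 2·t, -2·s + 1]].
At the point, J = [[3.0000, -2.0000], [-1.0000, 3.0000]] (det J = 7.0000).
Solving J·Δ = −F gives Δ = (1.0000, -0.5000).
Then the next iterate is (s, t)₁ = (0.0000, 2.0000).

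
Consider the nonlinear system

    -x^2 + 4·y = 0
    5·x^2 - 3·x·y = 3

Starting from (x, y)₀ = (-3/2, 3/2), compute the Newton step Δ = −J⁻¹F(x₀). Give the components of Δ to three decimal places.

(0.471, -1.291)

At (-3/2, 3/2): F = (3.750, 15.000).
Jacobian J = [[-2·x, 4], [10·x - 3·y, -3·x]].
At the point, J = [[3.000, 4.000], [-19.500, 4.500]] (det J = 91.500).
Solving J·Δ = −F gives Δ = (0.471, -1.291).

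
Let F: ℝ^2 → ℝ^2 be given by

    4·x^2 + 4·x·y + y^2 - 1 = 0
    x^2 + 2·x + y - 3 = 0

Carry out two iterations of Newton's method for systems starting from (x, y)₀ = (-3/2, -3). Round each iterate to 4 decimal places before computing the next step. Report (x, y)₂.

(-2.2356, 2.7673)

At (-3/2, -3): F = (35.0000, -6.7500).
Jacobian J = [[8·x + 4·y, 4·x + 2·y], [2·x + 2, 1]].
At the point, J = [[-24.0000, -12.0000], [-1.0000, 1.0000]] (det J = -36.0000).
Solving J·Δ = −F gives Δ = (-1.2778, 5.4722).
Then the next iterate is (x, y)₁ = (-2.7778, 2.4722).
Round to (-2.7778, 2.4722) and repeat: F = (8.507356, 1.632773), J = [[-12.3336, -6.1668], [-3.5556, 1.0000]].
Δ = (0.5422, 0.2951), so (x, y)₂ = (-2.2356, 2.7673).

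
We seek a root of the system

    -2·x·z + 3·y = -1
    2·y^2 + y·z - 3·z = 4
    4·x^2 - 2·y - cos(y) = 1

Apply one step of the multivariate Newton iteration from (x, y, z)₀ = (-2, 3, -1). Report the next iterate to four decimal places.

At (-2, 3, -1): F = (6.0000, 14.0000, 9.989992).
Jacobian J = [[-2·z, 3, -2·x], [0, 4·y + z, y - 3], [8·x, sin(y) - 2, 0]].
At the point, J = [[2.0000, 3.0000, 4.0000], [0.0000, 11.0000, 0.0000], [-16.0000, -1.858880, 0.0000]] (det J = 704.0000).
Solving J·Δ = −F gives Δ = (0.7722, -1.2727, -0.9316).
Then the next iterate is (x, y, z)₁ = (-1.2278, 1.7273, -1.9316).

(-1.2278, 1.7273, -1.9316)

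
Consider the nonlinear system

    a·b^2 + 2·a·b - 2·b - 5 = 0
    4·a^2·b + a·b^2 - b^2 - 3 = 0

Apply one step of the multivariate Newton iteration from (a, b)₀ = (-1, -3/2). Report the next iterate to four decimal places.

At (-1, -3/2): F = (-1.2500, -13.5000).
Jacobian J = [[b^2 + 2·b, 2·a·b + 2·a - 2], [8·a·b + b^2, 4·a^2 + 2·a·b - 2·b]].
At the point, J = [[-0.7500, -1.0000], [14.2500, 10.0000]] (det J = 6.7500).
Solving J·Δ = −F gives Δ = (3.8519, -4.1389).
Then the next iterate is (a, b)₁ = (2.8519, -5.6389).

(2.8519, -5.6389)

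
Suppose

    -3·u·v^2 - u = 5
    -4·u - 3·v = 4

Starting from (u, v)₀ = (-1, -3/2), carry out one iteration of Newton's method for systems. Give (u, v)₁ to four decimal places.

(1.5294, -3.3725)

At (-1, -3/2): F = (2.7500, 4.5000).
Jacobian J = [[-3·v^2 - 1, -6·u·v], [-4, -3]].
At the point, J = [[-7.7500, -9.0000], [-4.0000, -3.0000]] (det J = -12.7500).
Solving J·Δ = −F gives Δ = (2.5294, -1.8725).
Then the next iterate is (u, v)₁ = (1.5294, -3.3725).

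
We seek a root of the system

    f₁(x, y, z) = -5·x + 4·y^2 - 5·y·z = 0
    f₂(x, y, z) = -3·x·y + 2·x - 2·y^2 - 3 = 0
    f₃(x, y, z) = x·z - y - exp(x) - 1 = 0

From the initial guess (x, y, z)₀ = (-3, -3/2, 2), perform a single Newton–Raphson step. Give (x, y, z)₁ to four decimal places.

At (-3, -3/2, 2): F = (39.0000, -27.0000, -5.549787).
Jacobian J = [[-5, 8·y - 5·z, -5·y], [-3·y + 2, -3·x - 4·y, 0], [z - exp(x), -1, x]].
At the point, J = [[-5.0000, -22.0000, 7.5000], [6.5000, 15.0000, 0.0000], [1.950213, -1.0000, -3.0000]] (det J = -472.148955).
Solving J·Δ = −F gives Δ = (1.8084, 1.0163, -1.0131).
Then the next iterate is (x, y, z)₁ = (-1.1916, -0.4837, 0.9869).

(-1.1916, -0.4837, 0.9869)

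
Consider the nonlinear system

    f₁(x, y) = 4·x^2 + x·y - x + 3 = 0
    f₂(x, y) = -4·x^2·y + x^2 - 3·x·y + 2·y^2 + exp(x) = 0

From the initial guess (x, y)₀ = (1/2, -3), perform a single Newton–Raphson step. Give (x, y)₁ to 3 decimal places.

(-3.111, -7.000)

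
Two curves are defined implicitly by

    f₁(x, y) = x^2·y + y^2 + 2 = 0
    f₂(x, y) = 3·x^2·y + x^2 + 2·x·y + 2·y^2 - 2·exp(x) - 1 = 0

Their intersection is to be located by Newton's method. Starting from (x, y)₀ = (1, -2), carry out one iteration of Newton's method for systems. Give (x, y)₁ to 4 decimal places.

(0.2591, 0.3212)

At (1, -2): F = (4.0000, -7.436564).
Jacobian J = [[2·x·y, x^2 + 2·y], [6·x·y + 2·x + 2·y - 2·exp(x), 3·x^2 + 2·x + 4·y]].
At the point, J = [[-4.0000, -3.0000], [-19.436564, -3.0000]] (det J = -46.309691).
Solving J·Δ = −F gives Δ = (-0.7409, 2.3212).
Then the next iterate is (x, y)₁ = (0.2591, 0.3212).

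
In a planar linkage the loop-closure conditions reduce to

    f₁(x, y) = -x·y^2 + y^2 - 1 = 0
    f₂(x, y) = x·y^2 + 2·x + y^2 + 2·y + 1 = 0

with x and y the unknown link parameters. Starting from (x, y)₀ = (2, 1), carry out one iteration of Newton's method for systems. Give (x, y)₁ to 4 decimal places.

At (2, 1): F = (-2.0000, 10.0000).
Jacobian J = [[-y^2, -2·x·y + 2·y], [y^2 + 2, 2·x·y + 2·y + 2]].
At the point, J = [[-1.0000, -2.0000], [3.0000, 8.0000]] (det J = -2.0000).
Solving J·Δ = −F gives Δ = (2.0000, -2.0000).
Then the next iterate is (x, y)₁ = (4.0000, -1.0000).

(4.0000, -1.0000)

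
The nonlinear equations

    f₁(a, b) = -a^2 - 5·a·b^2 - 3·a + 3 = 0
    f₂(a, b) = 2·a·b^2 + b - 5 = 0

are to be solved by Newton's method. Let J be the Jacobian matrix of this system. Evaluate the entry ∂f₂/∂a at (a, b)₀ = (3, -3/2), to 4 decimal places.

4.5000

∂f₂/∂a = 2·b^2.
At (3, -3/2) this is 4.5000.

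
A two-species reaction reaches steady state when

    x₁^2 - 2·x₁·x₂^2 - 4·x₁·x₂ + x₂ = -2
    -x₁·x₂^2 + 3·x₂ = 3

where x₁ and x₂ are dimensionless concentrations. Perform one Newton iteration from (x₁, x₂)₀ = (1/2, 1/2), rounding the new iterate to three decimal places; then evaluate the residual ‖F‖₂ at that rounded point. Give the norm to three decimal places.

1.057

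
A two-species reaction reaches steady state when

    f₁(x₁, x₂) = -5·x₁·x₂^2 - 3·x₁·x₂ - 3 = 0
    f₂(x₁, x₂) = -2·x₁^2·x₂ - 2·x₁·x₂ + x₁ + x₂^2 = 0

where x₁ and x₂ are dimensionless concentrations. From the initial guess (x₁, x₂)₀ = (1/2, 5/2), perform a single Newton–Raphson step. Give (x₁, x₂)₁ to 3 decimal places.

At (1/2, 5/2): F = (-22.375, 3.000).
Jacobian J = [[-5·x₂^2 - 3·x₂, -10·x₁·x₂ - 3·x₁], [-4·x₁·x₂ - 2·x₂ + 1, -2·x₁^2 - 2·x₁ + 2·x₂]].
At the point, J = [[-38.750, -14.000], [-9.000, 3.500]] (det J = -261.625).
Solving J·Δ = −F gives Δ = (-0.139, -1.214).
Then the next iterate is (x₁, x₂)₁ = (0.361, 1.286).

(0.361, 1.286)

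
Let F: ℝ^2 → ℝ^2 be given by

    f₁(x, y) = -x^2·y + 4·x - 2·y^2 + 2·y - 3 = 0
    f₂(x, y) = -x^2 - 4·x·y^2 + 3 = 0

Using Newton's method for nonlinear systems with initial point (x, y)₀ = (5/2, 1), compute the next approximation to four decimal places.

At (5/2, 1): F = (0.7500, -13.2500).
Jacobian J = [[-2·x·y + 4, -x^2 - 4·y + 2], [-2·x - 4·y^2, -8·x·y]].
At the point, J = [[-1.0000, -8.2500], [-9.0000, -20.0000]] (det J = -54.2500).
Solving J·Δ = −F gives Δ = (-2.2915, 0.3687).
Then the next iterate is (x, y)₁ = (0.2085, 1.3687).

(0.2085, 1.3687)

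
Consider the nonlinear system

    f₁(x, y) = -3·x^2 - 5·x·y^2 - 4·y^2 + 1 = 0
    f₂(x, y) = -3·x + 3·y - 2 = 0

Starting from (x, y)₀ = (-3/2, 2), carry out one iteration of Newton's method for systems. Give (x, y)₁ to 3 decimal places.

(8.972, 9.639)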